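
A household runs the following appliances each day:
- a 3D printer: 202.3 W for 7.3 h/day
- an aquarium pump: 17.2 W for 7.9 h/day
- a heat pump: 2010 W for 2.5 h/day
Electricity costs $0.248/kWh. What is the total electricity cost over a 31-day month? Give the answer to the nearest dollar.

3D printer: 202.3 W × 7.3 h × 31 d = 45,780 Wh = 45.78 kWh
aquarium pump: 17.2 W × 7.9 h × 31 d = 4,212 Wh = 4.212 kWh
heat pump: 2010 W × 2.5 h × 31 d = 155,775 Wh = 155.8 kWh
Total energy = 45.78 + 4.212 + 155.8 = 205.8 kWh
Cost = 205.8 kWh × $0.248 = $51.03 ≈ $51

$51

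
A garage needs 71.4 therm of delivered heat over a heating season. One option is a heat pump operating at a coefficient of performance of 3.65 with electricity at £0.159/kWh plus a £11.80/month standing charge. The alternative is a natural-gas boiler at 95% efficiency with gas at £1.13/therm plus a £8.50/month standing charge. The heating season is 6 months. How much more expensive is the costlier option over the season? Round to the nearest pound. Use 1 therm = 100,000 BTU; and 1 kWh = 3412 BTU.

£26

Heat load = 71.4 therm × 100,000 = 7,140,000 BTU
Gas: input = 7,140,000 / 0.95 = 7,515,789 BTU = 75.16 therm → 75.16 × £1.13 = £84.93; + 6 × £8.50 standing = £135.93
Heat pump: 7,140,000 BTU / 3412 = 2,093 kWh heat; / 3.65 = 573.3 kWh in → × £0.159 = £91.16; + 6 × £11.80 standing = £161.96
Difference = |£135.93 − £161.96| = £26.03 ≈ £26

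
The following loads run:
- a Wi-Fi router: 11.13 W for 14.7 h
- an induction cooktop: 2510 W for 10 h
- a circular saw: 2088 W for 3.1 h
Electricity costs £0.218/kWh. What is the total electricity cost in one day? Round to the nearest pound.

Wi-Fi router: 11.13 W × 14.7 h = 164 Wh = 0.1636 kWh
induction cooktop: 2510 W × 10 h = 25,100 Wh = 25.1 kWh
circular saw: 2088 W × 3.1 h = 6,473 Wh = 6.473 kWh
Total energy = 0.1636 + 25.1 + 6.473 = 31.74 kWh
Cost = 31.74 kWh × £0.218 = £6.92 ≈ £7

£7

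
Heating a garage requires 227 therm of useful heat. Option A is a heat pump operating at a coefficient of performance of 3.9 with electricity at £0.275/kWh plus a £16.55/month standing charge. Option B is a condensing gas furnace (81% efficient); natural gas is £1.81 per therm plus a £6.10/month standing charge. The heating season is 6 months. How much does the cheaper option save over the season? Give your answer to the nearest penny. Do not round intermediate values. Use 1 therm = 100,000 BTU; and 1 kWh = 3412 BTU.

£24.57

Heat load = 227 therm × 100,000 = 22,700,000 BTU
Gas: input = 22,700,000 / 0.81 = 28,024,691 BTU = 280.2 therm → 280.2 × £1.81 = £507.25; + 6 × £6.10 standing = £543.85
Heat pump: 22,700,000 BTU / 3412 = 6,653 kWh heat; / 3.9 = 1,706 kWh in → × £0.275 = £469.12; + 6 × £16.55 standing = £568.42
Difference = |£543.85 − £568.42| = £24.57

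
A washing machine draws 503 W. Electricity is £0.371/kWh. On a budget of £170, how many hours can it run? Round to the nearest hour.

Energy budget = £170 / £0.371 per kWh = 458.2 kWh = 458,221 Wh
Runtime = 458,221 Wh / 503 W = 911 h

911 h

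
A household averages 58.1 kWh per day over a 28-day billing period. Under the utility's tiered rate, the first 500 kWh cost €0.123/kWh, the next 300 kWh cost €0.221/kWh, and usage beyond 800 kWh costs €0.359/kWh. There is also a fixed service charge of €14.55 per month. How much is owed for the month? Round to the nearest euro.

Usage = 58.1 kWh/day × 28 days = 1626.8 kWh
First 500 kWh × €0.123 = €61.50
Next 300 kWh × €0.221 = €66.30
Remaining 826.8 kWh × €0.359 = €296.82
Energy charge = €424.62; + service €14.55 = €439.17 ≈ €439

€439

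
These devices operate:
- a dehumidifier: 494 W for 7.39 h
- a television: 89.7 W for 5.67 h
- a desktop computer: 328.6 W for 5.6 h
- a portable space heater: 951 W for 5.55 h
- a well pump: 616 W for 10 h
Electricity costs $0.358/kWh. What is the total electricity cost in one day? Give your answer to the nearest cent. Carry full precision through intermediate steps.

$6.24

dehumidifier: 494 W × 7.39 h = 3,651 Wh = 3.651 kWh
television: 89.7 W × 5.67 h = 509 Wh = 0.5086 kWh
desktop computer: 328.6 W × 5.6 h = 1,840 Wh = 1.84 kWh
portable space heater: 951 W × 5.55 h = 5,278 Wh = 5.278 kWh
well pump: 616 W × 10 h = 6,160 Wh = 6.16 kWh
Total energy = 3.651 + 0.5086 + 1.84 + 5.278 + 6.16 = 17.44 kWh
Cost = 17.44 kWh × $0.358 = $6.24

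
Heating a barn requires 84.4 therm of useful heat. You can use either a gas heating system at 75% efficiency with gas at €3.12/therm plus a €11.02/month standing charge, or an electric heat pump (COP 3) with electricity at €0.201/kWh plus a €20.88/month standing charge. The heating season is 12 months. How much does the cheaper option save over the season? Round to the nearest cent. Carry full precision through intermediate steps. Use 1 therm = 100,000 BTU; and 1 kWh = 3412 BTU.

€67.05

Heat load = 84.4 therm × 100,000 = 8,440,000 BTU
Gas: input = 8,440,000 / 0.75 = 11,253,333 BTU = 112.5 therm → 112.5 × €3.12 = €351.10; + 12 × €11.02 standing = €483.34
Heat pump: 8,440,000 BTU / 3412 = 2,474 kWh heat; / 3 = 824.5 kWh in → × €0.201 = €165.73; + 12 × €20.88 standing = €416.29
Difference = |€483.34 − €416.29| = €67.05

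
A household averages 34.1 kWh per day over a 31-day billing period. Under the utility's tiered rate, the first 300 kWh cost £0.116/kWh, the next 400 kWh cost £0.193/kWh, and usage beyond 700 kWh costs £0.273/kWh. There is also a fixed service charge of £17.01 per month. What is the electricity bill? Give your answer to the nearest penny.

£226.50

Usage = 34.1 kWh/day × 31 days = 1057.1 kWh
First 300 kWh × £0.116 = £34.80
Next 400 kWh × £0.193 = £77.20
Remaining 357.1 kWh × £0.273 = £97.49
Energy charge = £209.49; + service £17.01 = £226.50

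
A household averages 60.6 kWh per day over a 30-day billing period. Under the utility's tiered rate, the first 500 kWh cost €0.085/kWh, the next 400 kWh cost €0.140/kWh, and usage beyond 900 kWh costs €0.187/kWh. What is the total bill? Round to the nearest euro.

€270

Usage = 60.6 kWh/day × 30 days = 1818 kWh
First 500 kWh × €0.085 = €42.50
Next 400 kWh × €0.140 = €56.00
Remaining 918 kWh × €0.187 = €171.67
Total = €270.17 ≈ €270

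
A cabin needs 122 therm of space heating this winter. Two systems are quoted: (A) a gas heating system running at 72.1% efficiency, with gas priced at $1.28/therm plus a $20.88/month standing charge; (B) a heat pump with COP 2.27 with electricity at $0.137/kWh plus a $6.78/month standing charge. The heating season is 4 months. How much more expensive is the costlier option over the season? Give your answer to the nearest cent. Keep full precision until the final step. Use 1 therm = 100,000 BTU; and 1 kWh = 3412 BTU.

Heat load = 122 therm × 100,000 = 12,200,000 BTU
Gas: input = 12,200,000 / 0.721 = 16,920,943 BTU = 169.2 therm → 169.2 × $1.28 = $216.59; + 4 × $20.88 standing = $300.11
Heat pump: 12,200,000 BTU / 3412 = 3,576 kWh heat; / 2.27 = 1,575 kWh in → × $0.137 = $215.80; + 4 × $6.78 standing = $242.92
Difference = |$300.11 − $242.92| = $57.19

$57.19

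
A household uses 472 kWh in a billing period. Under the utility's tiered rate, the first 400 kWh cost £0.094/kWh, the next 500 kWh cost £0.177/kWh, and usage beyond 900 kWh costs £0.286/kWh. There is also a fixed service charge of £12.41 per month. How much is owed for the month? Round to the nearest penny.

£62.75

First 400 kWh × £0.094 = £37.60
Next 72 kWh × £0.177 = £12.74
Remaining tier: 0 kWh (not reached)
Energy charge = £50.34; + service £12.41 = £62.75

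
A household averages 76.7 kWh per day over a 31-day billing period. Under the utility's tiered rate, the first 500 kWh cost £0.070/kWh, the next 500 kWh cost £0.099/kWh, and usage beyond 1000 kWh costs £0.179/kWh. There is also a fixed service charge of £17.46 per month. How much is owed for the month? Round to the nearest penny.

Usage = 76.7 kWh/day × 31 days = 2377.7 kWh
First 500 kWh × £0.070 = £35.00
Next 500 kWh × £0.099 = £49.50
Remaining 1377.7 kWh × £0.179 = £246.61
Energy charge = £331.11; + service £17.46 = £348.57

£348.57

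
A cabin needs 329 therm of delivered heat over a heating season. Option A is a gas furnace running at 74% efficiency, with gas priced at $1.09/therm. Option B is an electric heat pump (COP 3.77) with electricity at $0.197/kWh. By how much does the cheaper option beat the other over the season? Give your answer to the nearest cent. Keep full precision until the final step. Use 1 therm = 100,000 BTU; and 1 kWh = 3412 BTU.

$19.25

Heat load = 329 therm × 100,000 = 32,900,000 BTU
Gas: input = 32,900,000 / 0.74 = 44,459,459 BTU = 444.6 therm → 444.6 × $1.09 = $484.61
Heat pump: 32,900,000 BTU / 3412 = 9,642 kWh heat; / 3.77 = 2,558 kWh in → × $0.197 = $503.86
Difference = |$484.61 − $503.86| = $19.25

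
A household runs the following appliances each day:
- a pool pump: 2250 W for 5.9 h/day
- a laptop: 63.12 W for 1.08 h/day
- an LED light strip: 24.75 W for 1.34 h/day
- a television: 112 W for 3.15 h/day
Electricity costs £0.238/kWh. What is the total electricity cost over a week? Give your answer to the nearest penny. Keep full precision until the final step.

£22.87

pool pump: 2250 W × 5.9 h × 7 d = 92,925 Wh = 92.92 kWh
laptop: 63.12 W × 1.08 h × 7 d = 477 Wh = 0.4772 kWh
LED light strip: 24.75 W × 1.34 h × 7 d = 232 Wh = 0.2322 kWh
television: 112 W × 3.15 h × 7 d = 2,470 Wh = 2.47 kWh
Total energy = 92.92 + 0.4772 + 0.2322 + 2.47 = 96.1 kWh
Cost = 96.1 kWh × £0.238 = £22.87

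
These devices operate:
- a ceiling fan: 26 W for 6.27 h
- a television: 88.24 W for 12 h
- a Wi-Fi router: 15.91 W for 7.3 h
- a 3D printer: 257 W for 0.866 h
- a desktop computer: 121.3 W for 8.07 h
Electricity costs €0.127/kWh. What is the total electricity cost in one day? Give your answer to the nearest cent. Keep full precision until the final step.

ceiling fan: 26 W × 6.27 h = 163 Wh = 0.163 kWh
television: 88.24 W × 12 h = 1,059 Wh = 1.059 kWh
Wi-Fi router: 15.91 W × 7.3 h = 116 Wh = 0.1161 kWh
3D printer: 257 W × 0.866 h = 223 Wh = 0.2226 kWh
desktop computer: 121.3 W × 8.07 h = 979 Wh = 0.9789 kWh
Total energy = 0.163 + 1.059 + 0.1161 + 0.2226 + 0.9789 = 2.539 kWh
Cost = 2.539 kWh × €0.127 = €0.32

€0.32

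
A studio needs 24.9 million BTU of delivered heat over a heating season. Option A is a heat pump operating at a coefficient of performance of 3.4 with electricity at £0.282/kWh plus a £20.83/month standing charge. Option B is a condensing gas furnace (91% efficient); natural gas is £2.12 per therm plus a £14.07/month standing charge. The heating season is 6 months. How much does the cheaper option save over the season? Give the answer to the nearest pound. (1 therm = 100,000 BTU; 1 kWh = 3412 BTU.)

Heat load = 24.9 × 10⁶ BTU = 24,900,000 BTU
Gas: input = 24,900,000 / 0.91 = 27,362,637 BTU = 273.6 therm → 273.6 × £2.12 = £580.09; + 6 × £14.07 standing = £664.51
Heat pump: 24,900,000 BTU / 3412 = 7,298 kWh heat; / 3.4 = 2,146 kWh in → × £0.282 = £605.29; + 6 × £20.83 standing = £730.27
Difference = |£664.51 − £730.27| = £65.76 ≈ £66

£66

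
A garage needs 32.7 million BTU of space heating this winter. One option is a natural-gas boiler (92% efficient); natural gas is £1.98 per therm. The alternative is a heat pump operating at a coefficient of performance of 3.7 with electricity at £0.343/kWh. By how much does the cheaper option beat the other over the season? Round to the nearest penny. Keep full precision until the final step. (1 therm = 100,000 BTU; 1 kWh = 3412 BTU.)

Heat load = 32.7 × 10⁶ BTU = 32,700,000 BTU
Gas: input = 32,700,000 / 0.92 = 35,543,478 BTU = 355.4 therm → 355.4 × £1.98 = £703.76
Heat pump: 32,700,000 BTU / 3412 = 9,584 kWh heat; / 3.7 = 2,590 kWh in → × £0.343 = £888.45
Difference = |£703.76 − £888.45| = £184.69

£184.69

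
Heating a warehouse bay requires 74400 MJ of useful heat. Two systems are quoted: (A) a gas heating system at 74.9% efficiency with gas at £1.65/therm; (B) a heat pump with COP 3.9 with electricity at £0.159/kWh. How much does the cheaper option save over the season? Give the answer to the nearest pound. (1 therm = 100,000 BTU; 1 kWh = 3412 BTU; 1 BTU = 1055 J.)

Heat load = 74400 MJ = 74,400,000,000 J / 1055 = 70,521,327 BTU
Gas: input = 70,521,327 / 0.749 = 94,153,975 BTU = 941.5 therm → 941.5 × £1.65 = £1,553.54
Heat pump: 70,521,327 BTU / 3412 = 20,670 kWh heat; / 3.9 = 5,300 kWh in → × £0.159 = £842.64
Difference = |£1,553.54 − £842.64| = £710.90 ≈ £711

£711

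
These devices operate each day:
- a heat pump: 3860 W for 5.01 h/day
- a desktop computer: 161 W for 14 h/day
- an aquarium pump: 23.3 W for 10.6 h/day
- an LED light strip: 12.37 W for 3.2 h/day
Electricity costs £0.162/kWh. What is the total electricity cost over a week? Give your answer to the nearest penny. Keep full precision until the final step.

£24.81

heat pump: 3860 W × 5.01 h × 7 d = 135,370 Wh = 135.4 kWh
desktop computer: 161 W × 14 h × 7 d = 15,778 Wh = 15.78 kWh
aquarium pump: 23.3 W × 10.6 h × 7 d = 1,729 Wh = 1.729 kWh
LED light strip: 12.37 W × 3.2 h × 7 d = 277 Wh = 0.2771 kWh
Total energy = 135.4 + 15.78 + 1.729 + 0.2771 = 153.2 kWh
Cost = 153.2 kWh × £0.162 = £24.81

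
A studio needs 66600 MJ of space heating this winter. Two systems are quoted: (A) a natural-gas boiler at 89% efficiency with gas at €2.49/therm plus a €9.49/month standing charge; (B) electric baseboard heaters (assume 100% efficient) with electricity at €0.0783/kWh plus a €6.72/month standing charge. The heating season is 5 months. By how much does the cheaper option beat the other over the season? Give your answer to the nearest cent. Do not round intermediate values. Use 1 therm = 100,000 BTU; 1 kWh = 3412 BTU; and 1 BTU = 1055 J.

Heat load = 66600 MJ = 66,600,000,000 J / 1055 = 63,127,962 BTU
Gas: input = 63,127,962 / 0.89 = 70,930,294 BTU = 709.3 therm → 709.3 × €2.49 = €1,766.16; + 5 × €9.49 standing = €1,813.61
Electric: 63,127,962 BTU / 3412 = 18,500 kWh → × €0.0783 = €1,448.69; + 5 × €6.72 standing = €1,482.29
Difference = |€1,813.61 − €1,482.29| = €331.33

€331.33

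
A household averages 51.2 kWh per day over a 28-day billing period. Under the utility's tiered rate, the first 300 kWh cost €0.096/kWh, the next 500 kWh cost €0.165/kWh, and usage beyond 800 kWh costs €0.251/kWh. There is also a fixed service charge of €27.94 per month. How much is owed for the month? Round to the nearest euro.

Usage = 51.2 kWh/day × 28 days = 1433.6 kWh
First 300 kWh × €0.096 = €28.80
Next 500 kWh × €0.165 = €82.50
Remaining 633.6 kWh × €0.251 = €159.03
Energy charge = €270.33; + service €27.94 = €298.27 ≈ €298

€298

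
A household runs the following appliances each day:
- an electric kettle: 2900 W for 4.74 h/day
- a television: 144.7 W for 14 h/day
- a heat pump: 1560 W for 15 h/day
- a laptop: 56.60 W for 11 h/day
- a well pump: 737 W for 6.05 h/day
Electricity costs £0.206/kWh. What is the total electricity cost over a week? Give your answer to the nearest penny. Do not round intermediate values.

£63.81

electric kettle: 2900 W × 4.74 h × 7 d = 96,222 Wh = 96.22 kWh
television: 144.7 W × 14 h × 7 d = 14,181 Wh = 14.18 kWh
heat pump: 1560 W × 15 h × 7 d = 163,800 Wh = 163.8 kWh
laptop: 56.60 W × 11 h × 7 d = 4,358 Wh = 4.358 kWh
well pump: 737 W × 6.05 h × 7 d = 31,212 Wh = 31.21 kWh
Total energy = 96.22 + 14.18 + 163.8 + 4.358 + 31.21 = 309.8 kWh
Cost = 309.8 kWh × £0.206 = £63.81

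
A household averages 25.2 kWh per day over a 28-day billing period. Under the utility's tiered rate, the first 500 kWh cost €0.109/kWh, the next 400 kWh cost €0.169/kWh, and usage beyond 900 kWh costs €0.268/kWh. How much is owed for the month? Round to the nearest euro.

€89

Usage = 25.2 kWh/day × 28 days = 705.6 kWh
First 500 kWh × €0.109 = €54.50
Next 205.6 kWh × €0.169 = €34.75
Remaining tier: 0 kWh (not reached)
Total = €89.25 ≈ €89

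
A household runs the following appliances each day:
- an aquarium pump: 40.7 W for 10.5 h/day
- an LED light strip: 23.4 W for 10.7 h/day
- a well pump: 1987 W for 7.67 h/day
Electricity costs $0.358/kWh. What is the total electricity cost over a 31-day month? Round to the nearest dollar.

aquarium pump: 40.7 W × 10.5 h × 31 d = 13,248 Wh = 13.25 kWh
LED light strip: 23.4 W × 10.7 h × 31 d = 7,762 Wh = 7.762 kWh
well pump: 1987 W × 7.67 h × 31 d = 472,449 Wh = 472.4 kWh
Total energy = 13.25 + 7.762 + 472.4 = 493.5 kWh
Cost = 493.5 kWh × $0.358 = $176.66 ≈ $177

$177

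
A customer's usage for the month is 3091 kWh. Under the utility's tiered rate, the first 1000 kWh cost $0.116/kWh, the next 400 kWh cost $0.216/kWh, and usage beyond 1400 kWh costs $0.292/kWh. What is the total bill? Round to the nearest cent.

$696.17

First 1000 kWh × $0.116 = $116.00
Next 400 kWh × $0.216 = $86.40
Remaining 1691 kWh × $0.292 = $493.77
Total = $696.17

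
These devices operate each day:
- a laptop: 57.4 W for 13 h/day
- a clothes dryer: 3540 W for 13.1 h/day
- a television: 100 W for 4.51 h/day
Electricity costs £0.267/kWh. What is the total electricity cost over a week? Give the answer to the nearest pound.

£89

laptop: 57.4 W × 13 h × 7 d = 5,223 Wh = 5.223 kWh
clothes dryer: 3540 W × 13.1 h × 7 d = 324,618 Wh = 324.6 kWh
television: 100 W × 4.51 h × 7 d = 3,157 Wh = 3.157 kWh
Total energy = 5.223 + 324.6 + 3.157 = 333 kWh
Cost = 333 kWh × £0.267 = £88.91 ≈ £89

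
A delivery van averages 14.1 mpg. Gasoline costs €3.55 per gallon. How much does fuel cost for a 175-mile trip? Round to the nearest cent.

Fuel = 175 mi / 14.1 mpg = 12.41 gal
Cost = 12.41 gal × €3.55/gal = €44.06

€44.06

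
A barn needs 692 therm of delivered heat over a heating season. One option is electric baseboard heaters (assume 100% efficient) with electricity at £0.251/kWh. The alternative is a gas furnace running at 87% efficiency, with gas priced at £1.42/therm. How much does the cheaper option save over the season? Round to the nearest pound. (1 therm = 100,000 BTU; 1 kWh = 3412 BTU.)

Heat load = 692 therm × 100,000 = 69,200,000 BTU
Gas: input = 69,200,000 / 0.87 = 79,540,230 BTU = 795.4 therm → 795.4 × £1.42 = £1,129.47
Electric: 69,200,000 BTU / 3412 = 20,280 kWh → × £0.251 = £5,090.62
Difference = |£1,129.47 − £5,090.62| = £3,961.15 ≈ £3961

£3961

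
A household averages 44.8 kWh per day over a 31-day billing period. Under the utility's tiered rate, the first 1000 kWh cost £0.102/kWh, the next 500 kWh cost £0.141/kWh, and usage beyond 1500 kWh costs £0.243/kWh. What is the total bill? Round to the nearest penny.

£156.82

Usage = 44.8 kWh/day × 31 days = 1388.8 kWh
First 1000 kWh × £0.102 = £102.00
Next 388.8 kWh × £0.141 = £54.82
Remaining tier: 0 kWh (not reached)
Total = £156.82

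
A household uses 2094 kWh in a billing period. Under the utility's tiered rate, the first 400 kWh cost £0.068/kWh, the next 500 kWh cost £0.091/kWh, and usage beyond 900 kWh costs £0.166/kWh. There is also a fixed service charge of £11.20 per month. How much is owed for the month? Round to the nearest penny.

£282.10

First 400 kWh × £0.068 = £27.20
Next 500 kWh × £0.091 = £45.50
Remaining 1194 kWh × £0.166 = £198.20
Energy charge = £270.90; + service £11.20 = £282.10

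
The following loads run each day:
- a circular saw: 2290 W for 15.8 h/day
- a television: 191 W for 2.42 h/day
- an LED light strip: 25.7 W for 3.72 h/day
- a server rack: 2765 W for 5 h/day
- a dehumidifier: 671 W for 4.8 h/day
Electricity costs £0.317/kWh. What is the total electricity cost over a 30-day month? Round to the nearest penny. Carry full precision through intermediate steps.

circular saw: 2290 W × 15.8 h × 30 d = 1,085,460 Wh = 1,085 kWh
television: 191 W × 2.42 h × 30 d = 13,867 Wh = 13.87 kWh
LED light strip: 25.7 W × 3.72 h × 30 d = 2,868 Wh = 2.868 kWh
server rack: 2765 W × 5 h × 30 d = 414,750 Wh = 414.8 kWh
dehumidifier: 671 W × 4.8 h × 30 d = 96,624 Wh = 96.62 kWh
Total energy = 1,085 + 13.87 + 2.868 + 414.8 + 96.62 = 1,614 kWh
Cost = 1,614 kWh × £0.317 = £511.50

£511.50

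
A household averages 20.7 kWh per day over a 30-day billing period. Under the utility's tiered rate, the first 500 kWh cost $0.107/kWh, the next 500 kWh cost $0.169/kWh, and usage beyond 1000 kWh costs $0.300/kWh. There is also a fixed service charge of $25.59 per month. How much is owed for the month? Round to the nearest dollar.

$100

Usage = 20.7 kWh/day × 30 days = 621 kWh
First 500 kWh × $0.107 = $53.50
Next 121 kWh × $0.169 = $20.45
Remaining tier: 0 kWh (not reached)
Energy charge = $73.95; + service $25.59 = $99.54 ≈ $100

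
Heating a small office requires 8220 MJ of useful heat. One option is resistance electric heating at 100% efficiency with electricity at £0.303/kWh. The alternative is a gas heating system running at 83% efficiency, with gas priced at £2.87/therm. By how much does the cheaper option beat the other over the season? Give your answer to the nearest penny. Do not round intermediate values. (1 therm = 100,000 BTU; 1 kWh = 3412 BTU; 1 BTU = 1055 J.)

£422.50

Heat load = 8220 MJ = 8,220,000,000 J / 1055 = 7,791,469 BTU
Gas: input = 7,791,469 / 0.83 = 9,387,312 BTU = 93.87 therm → 93.87 × £2.87 = £269.42
Electric: 7,791,469 BTU / 3412 = 2,284 kWh → × £0.303 = £691.92
Difference = |£269.42 − £691.92| = £422.50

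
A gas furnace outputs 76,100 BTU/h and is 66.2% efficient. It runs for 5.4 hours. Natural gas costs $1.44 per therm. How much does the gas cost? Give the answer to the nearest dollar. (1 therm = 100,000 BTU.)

$9

Heat delivered = 76,100 BTU/h × 5.4 h = 410,940 BTU
Gas input = 410,940 / 0.662 = 620,755 BTU
= 620,755 / 100,000 = 6.208 therm
Cost = 6.208 × $1.44/therm = $8.94 ≈ $9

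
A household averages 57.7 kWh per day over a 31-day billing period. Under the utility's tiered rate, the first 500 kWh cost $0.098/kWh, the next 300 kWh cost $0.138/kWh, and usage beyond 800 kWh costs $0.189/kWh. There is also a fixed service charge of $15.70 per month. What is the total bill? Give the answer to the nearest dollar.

Usage = 57.7 kWh/day × 31 days = 1788.7 kWh
First 500 kWh × $0.098 = $49.00
Next 300 kWh × $0.138 = $41.40
Remaining 988.7 kWh × $0.189 = $186.86
Energy charge = $277.26; + service $15.70 = $292.96 ≈ $293

$293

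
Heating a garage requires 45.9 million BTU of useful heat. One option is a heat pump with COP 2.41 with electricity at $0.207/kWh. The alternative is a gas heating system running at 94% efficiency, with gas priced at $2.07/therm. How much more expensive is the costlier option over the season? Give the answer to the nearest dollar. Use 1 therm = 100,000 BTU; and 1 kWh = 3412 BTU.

Heat load = 45.9 × 10⁶ BTU = 45,900,000 BTU
Gas: input = 45,900,000 / 0.94 = 48,829,787 BTU = 488.3 therm → 488.3 × $2.07 = $1,010.78
Heat pump: 45,900,000 BTU / 3412 = 13,450 kWh heat; / 2.41 = 5,582 kWh in → × $0.207 = $1,155.47
Difference = |$1,010.78 − $1,155.47| = $144.69 ≈ $145

$145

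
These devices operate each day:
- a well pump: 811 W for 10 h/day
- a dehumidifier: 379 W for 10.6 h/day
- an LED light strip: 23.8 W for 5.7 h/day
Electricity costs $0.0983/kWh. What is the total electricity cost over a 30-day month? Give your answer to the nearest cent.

well pump: 811 W × 10 h × 30 d = 243,300 Wh = 243.3 kWh
dehumidifier: 379 W × 10.6 h × 30 d = 120,522 Wh = 120.5 kWh
LED light strip: 23.8 W × 5.7 h × 30 d = 4,070 Wh = 4.07 kWh
Total energy = 243.3 + 120.5 + 4.07 = 367.9 kWh
Cost = 367.9 kWh × $0.0983 = $36.16

$36.16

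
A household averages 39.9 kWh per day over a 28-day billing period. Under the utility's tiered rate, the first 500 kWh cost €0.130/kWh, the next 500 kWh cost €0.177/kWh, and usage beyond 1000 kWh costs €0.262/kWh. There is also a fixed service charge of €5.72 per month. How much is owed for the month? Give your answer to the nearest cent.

Usage = 39.9 kWh/day × 28 days = 1117.2 kWh
First 500 kWh × €0.130 = €65.00
Next 500 kWh × €0.177 = €88.50
Remaining 117.2 kWh × €0.262 = €30.71
Energy charge = €184.21; + service €5.72 = €189.93

€189.93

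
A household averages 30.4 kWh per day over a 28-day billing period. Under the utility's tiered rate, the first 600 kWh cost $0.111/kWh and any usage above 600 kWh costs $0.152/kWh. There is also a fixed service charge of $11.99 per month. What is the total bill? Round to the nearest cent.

Usage = 30.4 kWh/day × 28 days = 851.2 kWh
First 600 kWh × $0.111 = $66.60
Remaining 251.2 kWh × $0.152 = $38.18
Energy charge = $104.78; + service $11.99 = $116.77

$116.77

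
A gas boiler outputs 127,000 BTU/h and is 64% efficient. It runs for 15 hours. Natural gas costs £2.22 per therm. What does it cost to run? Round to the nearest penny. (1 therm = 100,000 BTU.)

£66.08

Heat delivered = 127,000 BTU/h × 15 h = 1,905,000 BTU
Gas input = 1,905,000 / 0.64 = 2,976,562 BTU
= 2,976,562 / 100,000 = 29.77 therm
Cost = 29.77 × £2.22/therm = £66.08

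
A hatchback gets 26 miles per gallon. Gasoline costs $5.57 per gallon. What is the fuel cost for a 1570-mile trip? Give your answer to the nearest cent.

$336.34

Fuel = 1570 mi / 26 mpg = 60.38 gal
Cost = 60.38 gal × $5.57/gal = $336.34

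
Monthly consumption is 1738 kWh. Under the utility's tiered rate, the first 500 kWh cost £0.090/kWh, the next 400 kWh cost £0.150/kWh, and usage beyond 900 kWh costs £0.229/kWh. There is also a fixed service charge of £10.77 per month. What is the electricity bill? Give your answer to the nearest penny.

£307.67

First 500 kWh × £0.090 = £45.00
Next 400 kWh × £0.150 = £60.00
Remaining 838 kWh × £0.229 = £191.90
Energy charge = £296.90; + service £10.77 = £307.67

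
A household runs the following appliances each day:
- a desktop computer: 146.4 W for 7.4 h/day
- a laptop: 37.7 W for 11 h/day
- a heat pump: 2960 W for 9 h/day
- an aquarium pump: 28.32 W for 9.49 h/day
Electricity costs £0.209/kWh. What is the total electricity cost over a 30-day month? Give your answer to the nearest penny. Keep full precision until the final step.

£178.11

desktop computer: 146.4 W × 7.4 h × 30 d = 32,501 Wh = 32.5 kWh
laptop: 37.7 W × 11 h × 30 d = 12,441 Wh = 12.44 kWh
heat pump: 2960 W × 9 h × 30 d = 799,200 Wh = 799.2 kWh
aquarium pump: 28.32 W × 9.49 h × 30 d = 8,063 Wh = 8.063 kWh
Total energy = 32.5 + 12.44 + 799.2 + 8.063 = 852.2 kWh
Cost = 852.2 kWh × £0.209 = £178.11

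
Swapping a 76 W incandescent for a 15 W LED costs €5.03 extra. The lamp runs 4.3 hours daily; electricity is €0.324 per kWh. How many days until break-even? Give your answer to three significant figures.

59.2 days

Power saved = 76 − 15 = 61 W
Daily energy saved = 61 W × 4.3 h = 262.3 Wh = 0.2623 kWh
Daily savings = 0.2623 × €0.324 = €0.0850
Payback = €5.03 / €0.0850 per day = 59.19 days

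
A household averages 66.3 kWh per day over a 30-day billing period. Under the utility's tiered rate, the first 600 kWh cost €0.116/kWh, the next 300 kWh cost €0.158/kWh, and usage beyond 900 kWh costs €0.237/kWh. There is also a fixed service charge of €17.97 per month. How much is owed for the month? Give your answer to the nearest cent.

Usage = 66.3 kWh/day × 30 days = 1989 kWh
First 600 kWh × €0.116 = €69.60
Next 300 kWh × €0.158 = €47.40
Remaining 1089 kWh × €0.237 = €258.09
Energy charge = €375.09; + service €17.97 = €393.06

€393.06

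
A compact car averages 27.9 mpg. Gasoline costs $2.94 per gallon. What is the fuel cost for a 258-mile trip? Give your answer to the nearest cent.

Fuel = 258 mi / 27.9 mpg = 9.247 gal
Cost = 9.247 gal × $2.94/gal = $27.19

$27.19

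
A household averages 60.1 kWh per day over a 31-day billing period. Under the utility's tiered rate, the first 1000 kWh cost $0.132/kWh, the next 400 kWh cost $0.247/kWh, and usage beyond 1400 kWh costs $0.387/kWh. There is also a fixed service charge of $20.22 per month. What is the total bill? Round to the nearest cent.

Usage = 60.1 kWh/day × 31 days = 1863.1 kWh
First 1000 kWh × $0.132 = $132.00
Next 400 kWh × $0.247 = $98.80
Remaining 463.1 kWh × $0.387 = $179.22
Energy charge = $410.02; + service $20.22 = $430.24

$430.24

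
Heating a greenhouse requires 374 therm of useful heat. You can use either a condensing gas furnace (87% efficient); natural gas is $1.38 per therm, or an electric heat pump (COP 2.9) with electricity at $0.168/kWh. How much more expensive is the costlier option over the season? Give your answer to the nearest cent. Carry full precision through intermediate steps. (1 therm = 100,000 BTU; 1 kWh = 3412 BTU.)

$41.76

Heat load = 374 therm × 100,000 = 37,400,000 BTU
Gas: input = 37,400,000 / 0.87 = 42,988,506 BTU = 429.9 therm → 429.9 × $1.38 = $593.24
Heat pump: 37,400,000 BTU / 3412 = 10,960 kWh heat; / 2.9 = 3,780 kWh in → × $0.168 = $635.00
Difference = |$593.24 − $635.00| = $41.76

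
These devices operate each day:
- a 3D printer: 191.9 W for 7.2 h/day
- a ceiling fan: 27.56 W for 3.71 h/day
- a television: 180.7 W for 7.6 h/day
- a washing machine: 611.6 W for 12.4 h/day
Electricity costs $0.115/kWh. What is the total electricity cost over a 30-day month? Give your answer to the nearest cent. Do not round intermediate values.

3D printer: 191.9 W × 7.2 h × 30 d = 41,450 Wh = 41.45 kWh
ceiling fan: 27.56 W × 3.71 h × 30 d = 3,067 Wh = 3.067 kWh
television: 180.7 W × 7.6 h × 30 d = 41,200 Wh = 41.2 kWh
washing machine: 611.6 W × 12.4 h × 30 d = 227,515 Wh = 227.5 kWh
Total energy = 41.45 + 3.067 + 41.2 + 227.5 = 313.2 kWh
Cost = 313.2 kWh × $0.115 = $36.02

$36.02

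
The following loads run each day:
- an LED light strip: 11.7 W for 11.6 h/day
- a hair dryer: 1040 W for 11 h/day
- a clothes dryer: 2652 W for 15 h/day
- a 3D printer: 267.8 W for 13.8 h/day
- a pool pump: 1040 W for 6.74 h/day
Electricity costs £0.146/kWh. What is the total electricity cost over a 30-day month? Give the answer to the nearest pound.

LED light strip: 11.7 W × 11.6 h × 30 d = 4,072 Wh = 4.072 kWh
hair dryer: 1040 W × 11 h × 30 d = 343,200 Wh = 343.2 kWh
clothes dryer: 2652 W × 15 h × 30 d = 1,193,400 Wh = 1,193 kWh
3D printer: 267.8 W × 13.8 h × 30 d = 110,869 Wh = 110.9 kWh
pool pump: 1040 W × 6.74 h × 30 d = 210,288 Wh = 210.3 kWh
Total energy = 4.072 + 343.2 + 1,193 + 110.9 + 210.3 = 1,862 kWh
Cost = 1,862 kWh × £0.146 = £271.83 ≈ £272

£272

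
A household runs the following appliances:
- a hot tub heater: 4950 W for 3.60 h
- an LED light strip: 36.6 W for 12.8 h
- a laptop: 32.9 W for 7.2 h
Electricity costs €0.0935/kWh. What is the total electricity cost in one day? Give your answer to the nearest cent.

€1.73

hot tub heater: 4950 W × 3.60 h = 17,820 Wh = 17.82 kWh
LED light strip: 36.6 W × 12.8 h = 468 Wh = 0.4685 kWh
laptop: 32.9 W × 7.2 h = 237 Wh = 0.2369 kWh
Total energy = 17.82 + 0.4685 + 0.2369 = 18.53 kWh
Cost = 18.53 kWh × €0.0935 = €1.73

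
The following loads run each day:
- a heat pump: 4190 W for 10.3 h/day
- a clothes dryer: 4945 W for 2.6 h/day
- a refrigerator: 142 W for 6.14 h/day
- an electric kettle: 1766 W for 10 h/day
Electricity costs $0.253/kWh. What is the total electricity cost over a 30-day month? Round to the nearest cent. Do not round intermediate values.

heat pump: 4190 W × 10.3 h × 30 d = 1,294,710 Wh = 1,295 kWh
clothes dryer: 4945 W × 2.6 h × 30 d = 385,710 Wh = 385.7 kWh
refrigerator: 142 W × 6.14 h × 30 d = 26,156 Wh = 26.16 kWh
electric kettle: 1766 W × 10 h × 30 d = 529,800 Wh = 529.8 kWh
Total energy = 1,295 + 385.7 + 26.16 + 529.8 = 2,236 kWh
Cost = 2,236 kWh × $0.253 = $565.80

$565.80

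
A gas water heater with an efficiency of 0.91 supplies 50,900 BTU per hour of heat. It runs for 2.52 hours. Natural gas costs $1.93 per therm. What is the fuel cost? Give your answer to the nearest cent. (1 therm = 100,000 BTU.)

$2.72

Heat delivered = 50,900 BTU/h × 2.52 h = 128,268 BTU
Gas input = 128,268 / 0.91 = 140,954 BTU
= 140,954 / 100,000 = 1.41 therm
Cost = 1.41 × $1.93/therm = $2.72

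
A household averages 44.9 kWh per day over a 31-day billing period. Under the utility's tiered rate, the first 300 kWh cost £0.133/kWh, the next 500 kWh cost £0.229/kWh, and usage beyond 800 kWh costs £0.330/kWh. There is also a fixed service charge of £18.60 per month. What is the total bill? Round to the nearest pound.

£368

Usage = 44.9 kWh/day × 31 days = 1391.9 kWh
First 300 kWh × £0.133 = £39.90
Next 500 kWh × £0.229 = £114.50
Remaining 591.9 kWh × £0.330 = £195.33
Energy charge = £349.73; + service £18.60 = £368.33 ≈ £368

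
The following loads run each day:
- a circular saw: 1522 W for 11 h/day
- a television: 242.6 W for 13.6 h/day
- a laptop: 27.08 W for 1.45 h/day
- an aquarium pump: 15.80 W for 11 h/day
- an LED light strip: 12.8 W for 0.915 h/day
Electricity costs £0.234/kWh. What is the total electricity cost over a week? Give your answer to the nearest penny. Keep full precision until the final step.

circular saw: 1522 W × 11 h × 7 d = 117,194 Wh = 117.2 kWh
television: 242.6 W × 13.6 h × 7 d = 23,096 Wh = 23.1 kWh
laptop: 27.08 W × 1.45 h × 7 d = 275 Wh = 0.2749 kWh
aquarium pump: 15.80 W × 11 h × 7 d = 1,217 Wh = 1.217 kWh
LED light strip: 12.8 W × 0.915 h × 7 d = 82 Wh = 0.08198 kWh
Total energy = 117.2 + 23.1 + 0.2749 + 1.217 + 0.08198 = 141.9 kWh
Cost = 141.9 kWh × £0.234 = £33.20

£33.20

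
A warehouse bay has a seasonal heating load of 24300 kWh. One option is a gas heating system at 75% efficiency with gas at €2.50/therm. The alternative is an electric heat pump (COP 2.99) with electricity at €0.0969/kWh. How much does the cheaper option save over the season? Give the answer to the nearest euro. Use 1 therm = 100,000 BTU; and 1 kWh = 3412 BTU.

Heat load = 24300 kWh × 3412 = 82,911,600 BTU
Gas: input = 82,911,600 / 0.750 = 110,548,800 BTU = 1,105 therm → 1,105 × €2.50 = €2,763.72
Heat pump: 82,911,600 BTU / 3412 = 24,300 kWh heat; / 2.99 = 8,127 kWh in → × €0.0969 = €787.52
Difference = |€2,763.72 − €787.52| = €1,976.20 ≈ €1976

€1976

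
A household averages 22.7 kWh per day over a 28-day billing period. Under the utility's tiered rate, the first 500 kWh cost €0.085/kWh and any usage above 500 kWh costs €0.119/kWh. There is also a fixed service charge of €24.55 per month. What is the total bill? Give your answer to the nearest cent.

Usage = 22.7 kWh/day × 28 days = 635.6 kWh
First 500 kWh × €0.085 = €42.50
Remaining 135.6 kWh × €0.119 = €16.14
Energy charge = €58.64; + service €24.55 = €83.19

€83.19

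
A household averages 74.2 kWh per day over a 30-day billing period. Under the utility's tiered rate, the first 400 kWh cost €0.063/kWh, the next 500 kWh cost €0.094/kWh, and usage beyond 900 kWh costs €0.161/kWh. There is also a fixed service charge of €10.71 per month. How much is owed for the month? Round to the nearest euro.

Usage = 74.2 kWh/day × 30 days = 2226 kWh
First 400 kWh × €0.063 = €25.20
Next 500 kWh × €0.094 = €47.00
Remaining 1326 kWh × €0.161 = €213.49
Energy charge = €285.69; + service €10.71 = €296.40 ≈ €296

€296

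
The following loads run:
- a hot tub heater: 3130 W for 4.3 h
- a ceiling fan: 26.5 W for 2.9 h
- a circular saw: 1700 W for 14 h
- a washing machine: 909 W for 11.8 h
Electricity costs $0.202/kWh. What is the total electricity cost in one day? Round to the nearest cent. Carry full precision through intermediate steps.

hot tub heater: 3130 W × 4.3 h = 13,459 Wh = 13.46 kWh
ceiling fan: 26.5 W × 2.9 h = 77 Wh = 0.07685 kWh
circular saw: 1700 W × 14 h = 23,800 Wh = 23.8 kWh
washing machine: 909 W × 11.8 h = 10,726 Wh = 10.73 kWh
Total energy = 13.46 + 0.07685 + 23.8 + 10.73 = 48.06 kWh
Cost = 48.06 kWh × $0.202 = $9.71

$9.71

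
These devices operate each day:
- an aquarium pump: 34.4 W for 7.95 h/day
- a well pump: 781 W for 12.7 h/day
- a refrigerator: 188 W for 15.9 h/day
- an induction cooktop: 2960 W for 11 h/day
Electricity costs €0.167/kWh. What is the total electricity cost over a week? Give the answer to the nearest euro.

aquarium pump: 34.4 W × 7.95 h × 7 d = 1,914 Wh = 1.914 kWh
well pump: 781 W × 12.7 h × 7 d = 69,431 Wh = 69.43 kWh
refrigerator: 188 W × 15.9 h × 7 d = 20,924 Wh = 20.92 kWh
induction cooktop: 2960 W × 11 h × 7 d = 227,920 Wh = 227.9 kWh
Total energy = 1.914 + 69.43 + 20.92 + 227.9 = 320.2 kWh
Cost = 320.2 kWh × €0.167 = €53.47 ≈ €53

€53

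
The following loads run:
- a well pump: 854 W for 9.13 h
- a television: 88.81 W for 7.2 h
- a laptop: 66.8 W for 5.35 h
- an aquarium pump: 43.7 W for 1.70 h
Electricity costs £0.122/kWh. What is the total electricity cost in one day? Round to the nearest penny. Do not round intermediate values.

£1.08

well pump: 854 W × 9.13 h = 7,797 Wh = 7.797 kWh
television: 88.81 W × 7.2 h = 639 Wh = 0.6394 kWh
laptop: 66.8 W × 5.35 h = 357 Wh = 0.3574 kWh
aquarium pump: 43.7 W × 1.70 h = 74 Wh = 0.07429 kWh
Total energy = 7.797 + 0.6394 + 0.3574 + 0.07429 = 8.868 kWh
Cost = 8.868 kWh × £0.122 = £1.08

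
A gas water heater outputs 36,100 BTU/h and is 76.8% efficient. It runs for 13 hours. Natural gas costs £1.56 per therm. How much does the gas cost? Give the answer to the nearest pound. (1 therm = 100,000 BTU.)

£10

Heat delivered = 36,100 BTU/h × 13 h = 469,300 BTU
Gas input = 469,300 / 0.768 = 611,068 BTU
= 611,068 / 100,000 = 6.111 therm
Cost = 6.111 × £1.56/therm = £9.53 ≈ £10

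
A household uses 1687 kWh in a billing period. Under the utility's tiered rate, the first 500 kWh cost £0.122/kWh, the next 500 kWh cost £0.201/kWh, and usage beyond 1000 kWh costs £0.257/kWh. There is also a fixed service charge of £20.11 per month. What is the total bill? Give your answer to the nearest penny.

First 500 kWh × £0.122 = £61.00
Next 500 kWh × £0.201 = £100.50
Remaining 687 kWh × £0.257 = £176.56
Energy charge = £338.06; + service £20.11 = £358.17

£358.17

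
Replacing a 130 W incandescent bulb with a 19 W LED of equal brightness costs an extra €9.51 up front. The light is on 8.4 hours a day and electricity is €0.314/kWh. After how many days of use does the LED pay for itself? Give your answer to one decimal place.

Power saved = 130 − 19 = 111 W
Daily energy saved = 111 W × 8.4 h = 932.4 Wh = 0.9324 kWh
Daily savings = 0.9324 × €0.314 = €0.2928
Payback = €9.51 / €0.2928 per day = 32.48 days

32.5 days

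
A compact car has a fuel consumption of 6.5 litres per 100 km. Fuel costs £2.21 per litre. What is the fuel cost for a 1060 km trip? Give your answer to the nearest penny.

£152.27

Fuel = 6.5 L/100 km × 1060 km / 100 = 68.9 L
Cost = 68.9 L × £2.21/L = £152.27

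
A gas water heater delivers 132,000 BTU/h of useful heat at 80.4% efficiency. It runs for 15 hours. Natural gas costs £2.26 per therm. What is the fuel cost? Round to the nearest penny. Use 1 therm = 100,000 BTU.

Heat delivered = 132,000 BTU/h × 15 h = 1,980,000 BTU
Gas input = 1,980,000 / 0.804 = 2,462,687 BTU
= 2,462,687 / 100,000 = 24.63 therm
Cost = 24.63 × £2.26/therm = £55.66

£55.66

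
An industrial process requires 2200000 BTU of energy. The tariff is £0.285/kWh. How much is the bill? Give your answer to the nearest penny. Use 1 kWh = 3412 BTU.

£183.76

2200000 BTU × (0.00029308 kWh/BTU) = 644.8 kWh
Cost = 644.8 kWh × £0.285/kWh = £183.76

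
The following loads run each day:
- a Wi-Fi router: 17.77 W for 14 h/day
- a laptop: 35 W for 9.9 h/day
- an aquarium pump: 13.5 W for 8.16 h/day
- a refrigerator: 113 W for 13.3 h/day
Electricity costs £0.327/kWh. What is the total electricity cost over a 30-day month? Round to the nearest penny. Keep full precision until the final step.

£21.66

Wi-Fi router: 17.77 W × 14 h × 30 d = 7,463 Wh = 7.463 kWh
laptop: 35 W × 9.9 h × 30 d = 10,395 Wh = 10.39 kWh
aquarium pump: 13.5 W × 8.16 h × 30 d = 3,305 Wh = 3.305 kWh
refrigerator: 113 W × 13.3 h × 30 d = 45,087 Wh = 45.09 kWh
Total energy = 7.463 + 10.39 + 3.305 + 45.09 = 66.25 kWh
Cost = 66.25 kWh × £0.327 = £21.66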